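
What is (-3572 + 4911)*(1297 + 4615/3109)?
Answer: 5405526932/3109 ≈ 1.7387e+6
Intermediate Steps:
(-3572 + 4911)*(1297 + 4615/3109) = 1339*(1297 + 4615*(1/3109)) = 1339*(1297 + 4615/3109) = 1339*(4036988/3109) = 5405526932/3109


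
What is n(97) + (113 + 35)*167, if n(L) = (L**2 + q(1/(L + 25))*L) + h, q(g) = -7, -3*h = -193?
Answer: 100531/3 ≈ 33510.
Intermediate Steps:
h = 193/3 (h = -1/3*(-193) = 193/3 ≈ 64.333)
n(L) = 193/3 + L**2 - 7*L (n(L) = (L**2 - 7*L) + 193/3 = 193/3 + L**2 - 7*L)
n(97) + (113 + 35)*167 = (193/3 + 97**2 - 7*97) + (113 + 35)*167 = (193/3 + 9409 - 679) + 148*167 = 26383/3 + 24716 = 100531/3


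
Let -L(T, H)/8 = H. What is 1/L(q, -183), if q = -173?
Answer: 1/1464 ≈ 0.00068306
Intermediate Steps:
L(T, H) = -8*H
1/L(q, -183) = 1/(-8*(-183)) = 1/1464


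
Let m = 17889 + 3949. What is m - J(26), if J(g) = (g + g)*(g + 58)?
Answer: 17470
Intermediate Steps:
m = 21838
J(g) = 2*g*(58 + g) (J(g) = (2*g)*(58 + g) = 2*g*(58 + g))
m - J(26) = 21838 - 2*26*(58 + 26) = 21838 - 2*26*84 = 21838 - 1*4368 = 21838 - 4368 = 17470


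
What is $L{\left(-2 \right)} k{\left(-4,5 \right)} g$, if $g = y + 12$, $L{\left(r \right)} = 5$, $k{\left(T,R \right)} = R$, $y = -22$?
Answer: $-250$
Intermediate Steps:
$g = -10$ ($g = -22 + 12 = -10$)
$L{\left(-2 \right)} k{\left(-4,5 \right)} g = 5 \cdot 5 \left(-10\right) = 25 \left(-10\right) = -250$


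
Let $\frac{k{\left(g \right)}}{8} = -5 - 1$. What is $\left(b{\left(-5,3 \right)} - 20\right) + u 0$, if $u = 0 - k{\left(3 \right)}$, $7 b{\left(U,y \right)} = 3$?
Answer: $- \frac{137}{7} \approx -19.571$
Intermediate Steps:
$k{\left(g \right)} = -48$ ($k{\left(g \right)} = 8 \left(-5 - 1\right) = 8 \left(-6\right) = -48$)
$b{\left(U,y \right)} = \frac{3}{7}$ ($b{\left(U,y \right)} = \frac{1}{7} \cdot 3 = \frac{3}{7}$)
$u = 48$ ($u = 0 - -48 = 0 + 48 = 48$)
$\left(b{\left(-5,3 \right)} - 20\right) + u 0 = \left(\frac{3}{7} - 20\right) + 48 \cdot 0 = - \frac{137}{7} + 0 = - \frac{137}{7}$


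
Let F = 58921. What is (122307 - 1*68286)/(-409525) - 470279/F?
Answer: -195773978816/24129622525 ≈ -8.1134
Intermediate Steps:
(122307 - 1*68286)/(-409525) - 470279/F = (122307 - 1*68286)/(-409525) - 470279/58921 = (122307 - 68286)*(-1/409525) - 470279*1/58921 = 54021*(-1/409525) - 470279/58921 = -54021/409525 - 470279/58921 = -195773978816/24129622525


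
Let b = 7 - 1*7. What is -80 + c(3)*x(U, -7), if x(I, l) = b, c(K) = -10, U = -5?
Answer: -80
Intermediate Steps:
b = 0 (b = 7 - 7 = 0)
x(I, l) = 0
-80 + c(3)*x(U, -7) = -80 - 10*0 = -80 + 0 = -80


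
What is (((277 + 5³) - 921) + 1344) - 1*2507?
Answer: -1682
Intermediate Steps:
(((277 + 5³) - 921) + 1344) - 1*2507 = (((277 + 125) - 921) + 1344) - 2507 = ((402 - 921) + 1344) - 2507 = (-519 + 1344) - 2507 = 825 - 2507 = -1682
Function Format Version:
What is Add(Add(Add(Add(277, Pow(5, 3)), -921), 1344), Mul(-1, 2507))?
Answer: -1682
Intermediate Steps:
Add(Add(Add(Add(277, Pow(5, 3)), -921), 1344), Mul(-1, 2507)) = Add(Add(Add(Add(277, 125), -921), 1344), -2507) = Add(Add(Add(402, -921), 1344), -2507) = Add(Add(-519, 1344), -2507) = Add(825, -2507) = -1682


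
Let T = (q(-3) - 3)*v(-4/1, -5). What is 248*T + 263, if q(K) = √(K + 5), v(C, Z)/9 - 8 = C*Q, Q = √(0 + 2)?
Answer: -71161 + 44640*√2 ≈ -8030.5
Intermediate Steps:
Q = √2 ≈ 1.4142
v(C, Z) = 72 + 9*C*√2 (v(C, Z) = 72 + 9*(C*√2) = 72 + 9*C*√2)
q(K) = √(5 + K)
T = (-3 + √2)*(72 - 36*√2) (T = (√(5 - 3) - 3)*(72 + 9*(-4/1)*√2) = (√2 - 3)*(72 + 9*(-4*1)*√2) = (-3 + √2)*(72 + 9*(-4)*√2) = (-3 + √2)*(72 - 36*√2) ≈ -33.442)
248*T + 263 = 248*(-288 + 180*√2) + 263 = (-71424 + 44640*√2) + 263 = -71161 + 44640*√2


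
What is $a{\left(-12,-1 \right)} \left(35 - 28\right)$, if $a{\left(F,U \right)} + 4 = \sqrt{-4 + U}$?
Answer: $-28 + 7 i \sqrt{5} \approx -28.0 + 15.652 i$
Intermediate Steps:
$a{\left(F,U \right)} = -4 + \sqrt{-4 + U}$
$a{\left(-12,-1 \right)} \left(35 - 28\right) = \left(-4 + \sqrt{-4 - 1}\right) \left(35 - 28\right) = \left(-4 + \sqrt{-5}\right) 7 = \left(-4 + i \sqrt{5}\right) 7 = -28 + 7 i \sqrt{5}$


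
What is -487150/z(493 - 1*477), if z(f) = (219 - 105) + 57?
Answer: -487150/171 ≈ -2848.8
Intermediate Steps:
z(f) = 171 (z(f) = 114 + 57 = 171)
-487150/z(493 - 1*477) = -487150/171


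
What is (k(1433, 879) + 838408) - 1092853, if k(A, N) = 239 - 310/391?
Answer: -99394856/391 ≈ -2.5421e+5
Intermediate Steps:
k(A, N) = 93139/391 (k(A, N) = 239 - 310*1/391 = 239 - 310/391 = 93139/391)
(k(1433, 879) + 838408) - 1092853 = (93139/391 + 838408) - 1092853 = 327910667/391 - 1092853 = -99394856/391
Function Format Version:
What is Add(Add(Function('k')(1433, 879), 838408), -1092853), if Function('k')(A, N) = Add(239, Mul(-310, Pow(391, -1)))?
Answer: Rational(-99394856, 391) ≈ -2.5421e+5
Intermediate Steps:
Function('k')(A, N) = Rational(93139, 391) (Function('k')(A, N) = Add(239, Mul(-310, Rational(1, 391))) = Add(239, Rational(-310, 391)) = Rational(93139, 391))
Add(Add(Function('k')(1433, 879), 838408), -1092853) = Add(Add(Rational(93139, 391), 838408), -1092853) = Add(Rational(327910667, 391), -1092853) = Rational(-99394856, 391)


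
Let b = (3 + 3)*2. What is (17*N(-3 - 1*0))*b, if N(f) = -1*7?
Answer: -1428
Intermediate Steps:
N(f) = -7
b = 12 (b = 6*2 = 12)
(17*N(-3 - 1*0))*b = (17*(-7))*12 = -119*12 = -1428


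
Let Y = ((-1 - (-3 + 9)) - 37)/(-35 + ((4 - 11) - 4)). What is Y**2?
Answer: 484/529 ≈ 0.91493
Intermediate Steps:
Y = 22/23 (Y = ((-1 - 1*6) - 37)/(-35 + (-7 - 4)) = ((-1 - 6) - 37)/(-35 - 11) = (-7 - 37)/(-46) = -44*(-1/46) = 22/23 ≈ 0.95652)
Y**2 = (22/23)**2 = 484/529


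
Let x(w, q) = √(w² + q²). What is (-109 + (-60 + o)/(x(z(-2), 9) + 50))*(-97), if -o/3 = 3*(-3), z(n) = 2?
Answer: 1712923/161 - 1067*√85/805 ≈ 10627.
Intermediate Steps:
o = 27 (o = -9*(-3) = -3*(-9) = 27)
x(w, q) = √(q² + w²)
(-109 + (-60 + o)/(x(z(-2), 9) + 50))*(-97) = (-109 + (-60 + 27)/(√(9² + 2²) + 50))*(-97) = (-109 - 33/(√(81 + 4) + 50))*(-97) = (-109 - 33/(√85 + 50))*(-97) = (-109 - 33/(50 + √85))*(-97) = 10573 + 3201/(50 + √85)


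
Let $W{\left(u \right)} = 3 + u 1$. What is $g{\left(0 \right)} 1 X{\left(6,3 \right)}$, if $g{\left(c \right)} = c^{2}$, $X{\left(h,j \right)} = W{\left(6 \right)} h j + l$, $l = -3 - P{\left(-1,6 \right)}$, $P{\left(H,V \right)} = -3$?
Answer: $0$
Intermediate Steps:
$l = 0$ ($l = -3 - -3 = -3 + 3 = 0$)
$W{\left(u \right)} = 3 + u$
$X{\left(h,j \right)} = 9 h j$ ($X{\left(h,j \right)} = \left(3 + 6\right) h j + 0 = 9 h j + 0 = 9 h j$)
$g{\left(0 \right)} 1 X{\left(6,3 \right)} = 0^{2} \cdot 1 \cdot 9 \cdot 6 \cdot 3 = 0 \cdot 1 \cdot 162 = 0 \cdot 162 = 0$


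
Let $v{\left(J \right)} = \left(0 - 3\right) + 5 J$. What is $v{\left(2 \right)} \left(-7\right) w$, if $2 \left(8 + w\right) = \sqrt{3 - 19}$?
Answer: $392 - 98 i \approx 392.0 - 98.0 i$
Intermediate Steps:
$w = -8 + 2 i$ ($w = -8 + \frac{\sqrt{3 - 19}}{2} = -8 + \frac{\sqrt{-16}}{2} = -8 + \frac{4 i}{2} = -8 + 2 i \approx -8.0 + 2.0 i$)
$v{\left(J \right)} = -3 + 5 J$
$v{\left(2 \right)} \left(-7\right) w = \left(-3 + 5 \cdot 2\right) \left(-7\right) \left(-8 + 2 i\right) = \left(-3 + 10\right) \left(-7\right) \left(-8 + 2 i\right) = 7 \left(-7\right) \left(-8 + 2 i\right) = - 49 \left(-8 + 2 i\right) = 392 - 98 i$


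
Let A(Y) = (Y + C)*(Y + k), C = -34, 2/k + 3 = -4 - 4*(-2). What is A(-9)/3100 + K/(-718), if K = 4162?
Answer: -6343041/1112900 ≈ -5.6996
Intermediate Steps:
k = 2 (k = 2/(-3 + (-4 - 4*(-2))) = 2/(-3 + (-4 + 8)) = 2/(-3 + 4) = 2/1 = 2*1 = 2)
A(Y) = (-34 + Y)*(2 + Y) (A(Y) = (Y - 34)*(Y + 2) = (-34 + Y)*(2 + Y))
A(-9)/3100 + K/(-718) = (-68 + (-9)**2 - 32*(-9))/3100 + 4162/(-718) = (-68 + 81 + 288)*(1/3100) + 4162*(-1/718) = 301*(1/3100) - 2081/359 = 301/3100 - 2081/359 = -6343041/1112900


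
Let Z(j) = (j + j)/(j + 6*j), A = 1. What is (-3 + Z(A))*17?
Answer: -323/7 ≈ -46.143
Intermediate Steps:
Z(j) = 2/7 (Z(j) = (2*j)/((7*j)) = (2*j)*(1/(7*j)) = 2/7)
(-3 + Z(A))*17 = (-3 + 2/7)*17 = -19/7*17 = -323/7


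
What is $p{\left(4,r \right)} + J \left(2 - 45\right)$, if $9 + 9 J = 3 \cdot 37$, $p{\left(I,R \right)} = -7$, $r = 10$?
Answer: $- \frac{1483}{3} \approx -494.33$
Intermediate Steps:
$J = \frac{34}{3}$ ($J = -1 + \frac{3 \cdot 37}{9} = -1 + \frac{1}{9} \cdot 111 = -1 + \frac{37}{3} = \frac{34}{3} \approx 11.333$)
$p{\left(4,r \right)} + J \left(2 - 45\right) = -7 + \frac{34 \left(2 - 45\right)}{3} = -7 + \frac{34}{3} \left(-43\right) = -7 - \frac{1462}{3} = - \frac{1483}{3}$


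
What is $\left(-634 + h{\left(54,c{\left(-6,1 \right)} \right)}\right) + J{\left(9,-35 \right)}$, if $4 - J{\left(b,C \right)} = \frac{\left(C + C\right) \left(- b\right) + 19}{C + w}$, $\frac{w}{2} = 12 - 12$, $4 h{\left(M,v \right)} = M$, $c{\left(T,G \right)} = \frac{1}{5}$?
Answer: $- \frac{41857}{70} \approx -597.96$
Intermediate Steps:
$c{\left(T,G \right)} = \frac{1}{5}$
$h{\left(M,v \right)} = \frac{M}{4}$
$w = 0$ ($w = 2 \left(12 - 12\right) = 2 \cdot 0 = 0$)
$J{\left(b,C \right)} = 4 - \frac{19 - 2 C b}{C}$ ($J{\left(b,C \right)} = 4 - \frac{\left(C + C\right) \left(- b\right) + 19}{C + 0} = 4 - \frac{2 C \left(- b\right) + 19}{C} = 4 - \frac{- 2 C b + 19}{C} = 4 - \frac{19 - 2 C b}{C}$)
$\left(-634 + h{\left(54,c{\left(-6,1 \right)} \right)}\right) + J{\left(9,-35 \right)} = \left(-634 + \frac{1}{4} \cdot 54\right) + \left(4 - \frac{19}{-35} + 2 \cdot 9\right) = \left(-634 + \frac{27}{2}\right) + \left(4 - - \frac{19}{35} + 18\right) = - \frac{1241}{2} + \left(4 + \frac{19}{35} + 18\right) = - \frac{1241}{2} + \frac{789}{35} = - \frac{41857}{70}$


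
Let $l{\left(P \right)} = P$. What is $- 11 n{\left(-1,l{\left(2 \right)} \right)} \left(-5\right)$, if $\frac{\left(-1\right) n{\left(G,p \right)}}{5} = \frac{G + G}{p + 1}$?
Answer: $\frac{550}{3} \approx 183.33$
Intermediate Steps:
$n{\left(G,p \right)} = - \frac{10 G}{1 + p}$ ($n{\left(G,p \right)} = - 5 \frac{G + G}{p + 1} = - 5 \frac{2 G}{1 + p} = - \frac{10 G}{1 + p}$)
$- 11 n{\left(-1,l{\left(2 \right)} \right)} \left(-5\right) = - 11 \left(\left(-10\right) \left(-1\right) \frac{1}{1 + 2}\right) \left(-5\right) = - 11 \left(\left(-10\right) \left(-1\right) \frac{1}{3}\right) \left(-5\right) = \left(-11\right) \frac{10}{3} \left(-5\right) = \left(- \frac{110}{3}\right) \left(-5\right) = \frac{550}{3}$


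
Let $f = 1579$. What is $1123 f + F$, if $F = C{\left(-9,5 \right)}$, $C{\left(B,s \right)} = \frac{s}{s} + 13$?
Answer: $1773231$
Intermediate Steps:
$C{\left(B,s \right)} = 14$ ($C{\left(B,s \right)} = 1 + 13 = 14$)
$F = 14$
$1123 f + F = 1123 \cdot 1579 + 14 = 1773217 + 14 = 1773231$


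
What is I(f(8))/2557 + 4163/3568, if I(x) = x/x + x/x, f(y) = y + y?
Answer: 10651927/9123376 ≈ 1.1675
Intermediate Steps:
f(y) = 2*y
I(x) = 2 (I(x) = 1 + 1 = 2)
I(f(8))/2557 + 4163/3568 = 2/2557 + 4163/3568 = 10651927/9123376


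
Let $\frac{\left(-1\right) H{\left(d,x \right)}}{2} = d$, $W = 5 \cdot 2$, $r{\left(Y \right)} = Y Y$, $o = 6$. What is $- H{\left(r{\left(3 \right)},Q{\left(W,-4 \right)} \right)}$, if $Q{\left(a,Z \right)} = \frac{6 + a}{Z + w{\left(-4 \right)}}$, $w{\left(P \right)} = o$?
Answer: $18$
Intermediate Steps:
$r{\left(Y \right)} = Y^{2}$
$w{\left(P \right)} = 6$
$W = 10$
$Q{\left(a,Z \right)} = \frac{6 + a}{6 + Z}$ ($Q{\left(a,Z \right)} = \frac{6 + a}{Z + 6} = \frac{6 + a}{6 + Z}$)
$H{\left(d,x \right)} = - 2 d$
$- H{\left(r{\left(3 \right)},Q{\left(W,-4 \right)} \right)} = - \left(-2\right) 3^{2} = - \left(-2\right) 9 = \left(-1\right) \left(-18\right) = 18$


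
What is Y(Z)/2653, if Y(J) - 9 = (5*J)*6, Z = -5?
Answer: -141/2653 ≈ -0.053147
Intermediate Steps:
Y(J) = 9 + 30*J (Y(J) = 9 + (5*J)*6 = 9 + 30*J)
Y(Z)/2653 = (9 + 30*(-5))/2653 = (9 - 150)*(1/2653) = -141*1/2653 = -141/2653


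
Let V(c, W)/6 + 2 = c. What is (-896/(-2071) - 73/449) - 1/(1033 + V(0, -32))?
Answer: 255464662/949406459 ≈ 0.26908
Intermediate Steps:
V(c, W) = -12 + 6*c
(-896/(-2071) - 73/449) - 1/(1033 + V(0, -32)) = (-896/(-2071) - 73/449) - 1/(1033 + (-12 + 6*0)) = (-896*(-1/2071) - 73*1/449) - 1/(1033 + (-12 + 0)) = (896/2071 - 73/449) - 1/(1033 - 12) = 251121/929879 - 1/1021 = 255464662/949406459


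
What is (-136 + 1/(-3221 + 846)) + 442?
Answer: 726749/2375 ≈ 306.00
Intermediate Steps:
(-136 + 1/(-3221 + 846)) + 442 = (-136 + 1/(-2375)) + 442 = (-136 - 1/2375) + 442 = -323001/2375 + 442 = 726749/2375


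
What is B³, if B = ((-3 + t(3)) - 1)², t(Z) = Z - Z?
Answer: 4096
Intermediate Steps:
t(Z) = 0
B = 16 (B = ((-3 + 0) - 1)² = (-3 - 1)² = (-4)² = 16)
B³ = 16³ = 4096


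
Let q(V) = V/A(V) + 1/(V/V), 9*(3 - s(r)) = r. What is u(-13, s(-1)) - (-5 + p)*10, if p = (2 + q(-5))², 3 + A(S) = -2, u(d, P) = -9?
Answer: -119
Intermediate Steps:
s(r) = 3 - r/9
A(S) = -5 (A(S) = -3 - 2 = -5)
q(V) = 1 - V/5 (q(V) = V/(-5) + 1/(V/V) = V*(-⅕) + 1/1 = -V/5 + 1*1 = -V/5 + 1 = 1 - V/5)
p = 16 (p = (2 + (1 - ⅕*(-5)))² = (2 + (1 + 1))² = (2 + 2)² = 4² = 16)
u(-13, s(-1)) - (-5 + p)*10 = -9 - (-5 + 16)*10 = -9 - 11*10 = -9 - 1*110 = -9 - 110 = -119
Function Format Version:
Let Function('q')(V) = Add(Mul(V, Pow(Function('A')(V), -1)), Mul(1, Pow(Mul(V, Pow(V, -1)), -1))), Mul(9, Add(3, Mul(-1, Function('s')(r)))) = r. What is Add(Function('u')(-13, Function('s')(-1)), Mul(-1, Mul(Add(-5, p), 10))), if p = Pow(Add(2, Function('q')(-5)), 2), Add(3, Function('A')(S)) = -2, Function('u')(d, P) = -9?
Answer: -119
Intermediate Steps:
Function('s')(r) = Add(3, Mul(Rational(-1, 9), r))
Function('A')(S) = -5 (Function('A')(S) = Add(-3, -2) = -5)
Function('q')(V) = Add(1, Mul(Rational(-1, 5), V)) (Function('q')(V) = Add(Mul(V, Pow(-5, -1)), Mul(1, Pow(Mul(V, Pow(V, -1)), -1))) = Add(Mul(V, Rational(-1, 5)), Mul(1, Pow(1, -1))) = Add(Mul(Rational(-1, 5), V), Mul(1, 1)) = Add(Mul(Rational(-1, 5), V), 1) = Add(1, Mul(Rational(-1, 5), V)))
p = 16 (p = Pow(Add(2, Add(1, Mul(Rational(-1, 5), -5))), 2) = Pow(Add(2, Add(1, 1)), 2) = Pow(Add(2, 2), 2) = Pow(4, 2) = 16)
Add(Function('u')(-13, Function('s')(-1)), Mul(-1, Mul(Add(-5, p), 10))) = Add(-9, Mul(-1, Mul(Add(-5, 16), 10))) = Add(-9, Mul(-1, Mul(11, 10))) = Add(-9, Mul(-1, 110)) = Add(-9, -110) = -119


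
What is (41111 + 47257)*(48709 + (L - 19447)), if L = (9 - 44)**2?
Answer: 2694075216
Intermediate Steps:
L = 1225 (L = (-35)**2 = 1225)
(41111 + 47257)*(48709 + (L - 19447)) = (41111 + 47257)*(48709 + (1225 - 19447)) = 88368*(48709 - 18222) = 88368*30487 = 2694075216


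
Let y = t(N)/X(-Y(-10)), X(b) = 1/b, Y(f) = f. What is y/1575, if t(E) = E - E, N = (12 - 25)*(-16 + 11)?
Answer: 0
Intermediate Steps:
N = 65 (N = -13*(-5) = 65)
t(E) = 0
y = 0 (y = 0/(1/(-1*(-10))) = 0/(1/10) = 0*10 = 0)
y/1575 = 0/1575 = 0*(1/1575) = 0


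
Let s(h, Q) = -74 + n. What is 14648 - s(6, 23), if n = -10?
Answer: 14732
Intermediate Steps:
s(h, Q) = -84 (s(h, Q) = -74 - 10 = -84)
14648 - s(6, 23) = 14648 - 1*(-84) = 14648 + 84 = 14732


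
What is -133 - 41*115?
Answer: -4848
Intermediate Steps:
-133 - 41*115 = -133 - 4715 = -4848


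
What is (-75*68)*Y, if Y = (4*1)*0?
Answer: 0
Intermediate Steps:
Y = 0 (Y = 4*0 = 0)
(-75*68)*Y = -75*68*0 = -5100*0 = 0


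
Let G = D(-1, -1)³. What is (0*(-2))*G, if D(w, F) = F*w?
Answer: 0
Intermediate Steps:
G = 1 (G = (-1*(-1))³ = 1³ = 1)
(0*(-2))*G = (0*(-2))*1 = 0*1 = 0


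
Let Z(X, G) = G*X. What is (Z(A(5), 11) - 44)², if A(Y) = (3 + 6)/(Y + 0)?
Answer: 14641/25 ≈ 585.64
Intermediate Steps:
A(Y) = 9/Y
(Z(A(5), 11) - 44)² = (11*(9/5) - 44)² = (99/5 - 44)² = (-121/5)² = 14641/25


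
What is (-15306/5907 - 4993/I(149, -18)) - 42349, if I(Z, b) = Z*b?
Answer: -223642907789/5280858 ≈ -42350.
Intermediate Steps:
(-15306/5907 - 4993/I(149, -18)) - 42349 = (-15306/5907 - 4993/(149*(-18))) - 42349 = (-15306*1/5907 - 4993/(-2682)) - 42349 = (-5102/1969 - 4993*(-1/2682)) - 42349 = (-5102/1969 + 4993/2682) - 42349 = -3852347/5280858 - 42349 = -223642907789/5280858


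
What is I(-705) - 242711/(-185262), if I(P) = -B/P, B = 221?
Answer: 3365939/2073170 ≈ 1.6236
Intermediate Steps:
I(P) = -221/P
I(-705) - 242711/(-185262) = -221/(-705) - 242711/(-185262) = -221*(-1/705) - 242711*(-1/185262) = 221/705 + 34673/26466 = 3365939/2073170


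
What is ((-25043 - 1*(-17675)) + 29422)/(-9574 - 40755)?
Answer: -22054/50329 ≈ -0.43820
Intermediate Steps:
((-25043 - 1*(-17675)) + 29422)/(-9574 - 40755) = ((-25043 + 17675) + 29422)/(-50329) = (-7368 + 29422)*(-1/50329) = 22054*(-1/50329) = -22054/50329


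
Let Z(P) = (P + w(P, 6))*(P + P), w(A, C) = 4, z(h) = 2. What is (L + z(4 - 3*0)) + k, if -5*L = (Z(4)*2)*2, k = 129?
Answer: 399/5 ≈ 79.800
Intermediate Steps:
Z(P) = 2*P*(4 + P) (Z(P) = (P + 4)*(P + P) = (4 + P)*(2*P) = 2*P*(4 + P))
L = -256/5 (L = -(2*4*(4 + 4))*2*2/5 = -(2*4*8)*2*2/5 = -64*2*2/5 = -128*2/5 = -⅕*256 = -256/5 ≈ -51.200)
(L + z(4 - 3*0)) + k = (-256/5 + 2) + 129 = -246/5 + 129 = 399/5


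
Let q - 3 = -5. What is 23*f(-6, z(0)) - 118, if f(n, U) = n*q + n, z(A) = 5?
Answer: 20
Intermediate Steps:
q = -2 (q = 3 - 5 = -2)
f(n, U) = -n (f(n, U) = n*(-2) + n = -2*n + n = -n)
23*f(-6, z(0)) - 118 = 23*(-1*(-6)) - 118 = 23*6 - 118 = 138 - 118 = 20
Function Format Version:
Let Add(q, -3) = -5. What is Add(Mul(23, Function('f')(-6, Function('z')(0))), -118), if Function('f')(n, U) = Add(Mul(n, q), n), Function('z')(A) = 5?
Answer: 20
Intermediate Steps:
q = -2 (q = Add(3, -5) = -2)
Function('f')(n, U) = Mul(-1, n) (Function('f')(n, U) = Add(Mul(n, -2), n) = Add(Mul(-2, n), n) = Mul(-1, n))
Add(Mul(23, Function('f')(-6, Function('z')(0))), -118) = Add(Mul(23, Mul(-1, -6)), -118) = Add(Mul(23, 6), -118) = Add(138, -118) = 20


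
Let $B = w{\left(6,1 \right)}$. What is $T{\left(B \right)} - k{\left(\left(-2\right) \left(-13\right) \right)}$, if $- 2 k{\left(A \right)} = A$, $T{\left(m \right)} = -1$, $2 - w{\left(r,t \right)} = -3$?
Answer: $12$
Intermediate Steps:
$w{\left(r,t \right)} = 5$ ($w{\left(r,t \right)} = 2 - -3 = 2 + 3 = 5$)
$B = 5$
$k{\left(A \right)} = - \frac{A}{2}$
$T{\left(B \right)} - k{\left(\left(-2\right) \left(-13\right) \right)} = -1 - - \frac{\left(-2\right) \left(-13\right)}{2} = -1 - \left(- \frac{1}{2}\right) 26 = -1 - -13 = -1 + 13 = 12$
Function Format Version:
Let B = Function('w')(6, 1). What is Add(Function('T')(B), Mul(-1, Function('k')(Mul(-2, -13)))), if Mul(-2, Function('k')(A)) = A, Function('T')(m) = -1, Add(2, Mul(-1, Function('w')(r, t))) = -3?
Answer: 12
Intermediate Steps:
Function('w')(r, t) = 5 (Function('w')(r, t) = Add(2, Mul(-1, -3)) = Add(2, 3) = 5)
B = 5
Function('k')(A) = Mul(Rational(-1, 2), A)
Add(Function('T')(B), Mul(-1, Function('k')(Mul(-2, -13)))) = Add(-1, Mul(-1, Mul(Rational(-1, 2), Mul(-2, -13)))) = Add(-1, Mul(-1, Mul(Rational(-1, 2), 26))) = Add(-1, Mul(-1, -13)) = Add(-1, 13) = 12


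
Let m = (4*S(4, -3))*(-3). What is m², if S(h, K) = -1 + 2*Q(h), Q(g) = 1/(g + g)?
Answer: 81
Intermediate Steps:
Q(g) = 1/(2*g)
S(h, K) = -1 + 1/h (S(h, K) = -1 + 2*(1/(2*h)) = -1 + 1/h)
m = 9 (m = (4*((1 - 1*4)/4))*(-3) = (4*((1 - 4)/4))*(-3) = (4*((¼)*(-3)))*(-3) = (4*(-¾))*(-3) = -3*(-3) = 9)
m² = 9² = 81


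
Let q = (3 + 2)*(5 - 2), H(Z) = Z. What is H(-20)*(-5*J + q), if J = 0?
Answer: -300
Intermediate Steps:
q = 15 (q = 5*3 = 15)
H(-20)*(-5*J + q) = -20*(-5*0 + 15) = -20*(0 + 15) = -20*15 = -300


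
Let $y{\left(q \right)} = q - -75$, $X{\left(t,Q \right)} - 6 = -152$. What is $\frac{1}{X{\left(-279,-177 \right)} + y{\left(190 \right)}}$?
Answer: $\frac{1}{119} \approx 0.0084034$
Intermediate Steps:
$X{\left(t,Q \right)} = -146$ ($X{\left(t,Q \right)} = 6 - 152 = -146$)
$y{\left(q \right)} = 75 + q$ ($y{\left(q \right)} = q + 75 = 75 + q$)
$\frac{1}{X{\left(-279,-177 \right)} + y{\left(190 \right)}} = \frac{1}{-146 + \left(75 + 190\right)} = \frac{1}{-146 + 265} = \frac{1}{119}$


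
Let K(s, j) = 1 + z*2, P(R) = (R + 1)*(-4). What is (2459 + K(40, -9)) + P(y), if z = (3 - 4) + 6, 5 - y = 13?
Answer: 2498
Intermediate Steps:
y = -8 (y = 5 - 1*13 = 5 - 13 = -8)
z = 5 (z = -1 + 6 = 5)
P(R) = -4 - 4*R (P(R) = (1 + R)*(-4) = -4 - 4*R)
K(s, j) = 11 (K(s, j) = 1 + 5*2 = 1 + 10 = 11)
(2459 + K(40, -9)) + P(y) = (2459 + 11) + (-4 - 4*(-8)) = 2470 + (-4 + 32) = 2470 + 28 = 2498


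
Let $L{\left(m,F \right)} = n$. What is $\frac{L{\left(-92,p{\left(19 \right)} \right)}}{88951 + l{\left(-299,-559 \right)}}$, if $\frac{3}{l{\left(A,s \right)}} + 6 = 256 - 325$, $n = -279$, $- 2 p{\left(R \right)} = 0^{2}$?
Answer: $- \frac{775}{247086} \approx -0.0031366$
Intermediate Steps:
$p{\left(R \right)} = 0$ ($p{\left(R \right)} = - \frac{0^{2}}{2} = \left(- \frac{1}{2}\right) 0 = 0$)
$l{\left(A,s \right)} = - \frac{1}{25}$ ($l{\left(A,s \right)} = \frac{3}{-6 + \left(256 - 325\right)} = \frac{3}{-6 - 69} = \frac{3}{-75} = 3 \left(- \frac{1}{75}\right) = - \frac{1}{25}$)
$L{\left(m,F \right)} = -279$
$\frac{L{\left(-92,p{\left(19 \right)} \right)}}{88951 + l{\left(-299,-559 \right)}} = - \frac{279}{88951 - \frac{1}{25}} = - \frac{279}{\frac{2223774}{25}} = \left(-279\right) \frac{25}{2223774} = - \frac{775}{247086}$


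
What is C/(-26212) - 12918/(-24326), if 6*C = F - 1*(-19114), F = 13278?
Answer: 77729494/239112417 ≈ 0.32508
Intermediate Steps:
C = 16196/3 (C = (13278 - 1*(-19114))/6 = (13278 + 19114)/6 = (⅙)*32392 = 16196/3 ≈ 5398.7)
C/(-26212) - 12918/(-24326) = (16196/3)/(-26212) - 12918/(-24326) = (16196/3)*(-1/26212) - 12918*(-1/24326) = -4049/19659 + 6459/12163 = 77729494/239112417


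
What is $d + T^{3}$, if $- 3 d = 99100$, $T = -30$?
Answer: $- \frac{180100}{3} \approx -60033.0$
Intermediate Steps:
$d = - \frac{99100}{3}$ ($d = \left(- \frac{1}{3}\right) 99100 = - \frac{99100}{3} \approx -33033.0$)
$d + T^{3} = - \frac{99100}{3} + \left(-30\right)^{3} = - \frac{99100}{3} - 27000 = - \frac{180100}{3}$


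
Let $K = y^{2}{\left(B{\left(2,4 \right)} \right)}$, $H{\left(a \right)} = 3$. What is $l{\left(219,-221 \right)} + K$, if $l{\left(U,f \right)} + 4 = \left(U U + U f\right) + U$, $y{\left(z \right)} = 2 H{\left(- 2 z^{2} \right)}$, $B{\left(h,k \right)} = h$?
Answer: $-187$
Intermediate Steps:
$y{\left(z \right)} = 6$ ($y{\left(z \right)} = 2 \cdot 3 = 6$)
$l{\left(U,f \right)} = -4 + U + U^{2} + U f$ ($l{\left(U,f \right)} = -4 + \left(\left(U U + U f\right) + U\right) = -4 + \left(\left(U^{2} + U f\right) + U\right) = -4 + \left(U + U^{2} + U f\right) = -4 + U + U^{2} + U f$)
$K = 36$ ($K = 6^{2} = 36$)
$l{\left(219,-221 \right)} + K = \left(-4 + 219 + 219^{2} + 219 \left(-221\right)\right) + 36 = \left(-4 + 219 + 47961 - 48399\right) + 36 = -223 + 36 = -187$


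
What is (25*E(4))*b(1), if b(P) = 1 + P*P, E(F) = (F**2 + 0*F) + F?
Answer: 1000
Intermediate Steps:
E(F) = F + F**2 (E(F) = (F**2 + 0) + F = F**2 + F = F + F**2)
b(P) = 1 + P**2
(25*E(4))*b(1) = (25*(4*(1 + 4)))*(1 + 1**2) = (25*(4*5))*(1 + 1) = (25*20)*2 = 500*2 = 1000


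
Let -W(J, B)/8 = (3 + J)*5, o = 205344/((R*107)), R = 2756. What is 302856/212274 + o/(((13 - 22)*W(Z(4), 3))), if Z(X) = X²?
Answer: 353543229287/247783371615 ≈ 1.4268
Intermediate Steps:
o = 51336/73723 (o = 205344/((2756*107)) = 205344/294892 = 205344*(1/294892) = 51336/73723 ≈ 0.69634)
W(J, B) = -120 - 40*J (W(J, B) = -8*(3 + J)*5 = -8*(15 + 5*J) = -120 - 40*J)
302856/212274 + o/(((13 - 22)*W(Z(4), 3))) = 302856/212274 + 51336/(73723*(((13 - 22)*(-120 - 40*4²)))) = 302856*(1/212274) + 51336/(73723*((-9*(-120 - 40*16)))) = 50476/35379 + 51336/(73723*((-9*(-120 - 640)))) = 50476/35379 + 51336/(73723*((-9*(-760)))) = 50476/35379 + (51336/73723)/6840 = 50476/35379 + (51336/73723)*(1/6840) = 50476/35379 + 713/7003685 = 353543229287/247783371615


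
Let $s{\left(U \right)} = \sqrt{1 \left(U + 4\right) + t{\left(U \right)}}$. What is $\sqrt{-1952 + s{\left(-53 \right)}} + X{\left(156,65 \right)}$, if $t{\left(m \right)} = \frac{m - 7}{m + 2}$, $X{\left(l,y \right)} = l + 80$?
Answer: $236 + \frac{\sqrt{-564128 + 17 i \sqrt{13821}}}{17} \approx 236.08 + 44.182 i$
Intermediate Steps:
$X{\left(l,y \right)} = 80 + l$
$t{\left(m \right)} = \frac{-7 + m}{2 + m}$
$s{\left(U \right)} = \sqrt{4 + U + \frac{-7 + U}{2 + U}}$ ($s{\left(U \right)} = \sqrt{1 \left(U + 4\right) + \frac{-7 + U}{2 + U}} = \sqrt{1 \left(4 + U\right) + \frac{-7 + U}{2 + U}} = \sqrt{\left(4 + U\right) + \frac{-7 + U}{2 + U}} = \sqrt{4 + U + \frac{-7 + U}{2 + U}}$)
$\sqrt{-1952 + s{\left(-53 \right)}} + X{\left(156,65 \right)} = \sqrt{-1952 + \sqrt{\frac{1 + \left(-53\right)^{2} + 7 \left(-53\right)}{2 - 53}}} + \left(80 + 156\right) = \sqrt{-1952 + \sqrt{\frac{1 + 2809 - 371}{-51}}} + 236 = \sqrt{-1952 + \sqrt{\left(- \frac{1}{51}\right) 2439}} + 236 = \sqrt{-1952 + \sqrt{- \frac{813}{17}}} + 236 = \sqrt{-1952 + \frac{i \sqrt{13821}}{17}} + 236 = 236 + \sqrt{-1952 + \frac{i \sqrt{13821}}{17}}$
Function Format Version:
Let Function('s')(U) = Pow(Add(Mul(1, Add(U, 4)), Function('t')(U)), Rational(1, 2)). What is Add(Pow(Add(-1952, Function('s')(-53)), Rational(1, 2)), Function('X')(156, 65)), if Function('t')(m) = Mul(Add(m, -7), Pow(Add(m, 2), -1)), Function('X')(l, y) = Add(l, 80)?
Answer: Add(236, Mul(Rational(1, 17), Pow(Add(-564128, Mul(17, I, Pow(13821, Rational(1, 2)))), Rational(1, 2)))) ≈ Add(236.08, Mul(44.182, I))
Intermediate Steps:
Function('X')(l, y) = Add(80, l)
Function('t')(m) = Mul(Pow(Add(2, m), -1), Add(-7, m)) (Function('t')(m) = Mul(Add(-7, m), Pow(Add(2, m), -1)) = Mul(Pow(Add(2, m), -1), Add(-7, m)))
Function('s')(U) = Pow(Add(4, U, Mul(Pow(Add(2, U), -1), Add(-7, U))), Rational(1, 2)) (Function('s')(U) = Pow(Add(Mul(1, Add(U, 4)), Mul(Pow(Add(2, U), -1), Add(-7, U))), Rational(1, 2)) = Pow(Add(Mul(1, Add(4, U)), Mul(Pow(Add(2, U), -1), Add(-7, U))), Rational(1, 2)) = Pow(Add(Add(4, U), Mul(Pow(Add(2, U), -1), Add(-7, U))), Rational(1, 2)) = Pow(Add(4, U, Mul(Pow(Add(2, U), -1), Add(-7, U))), Rational(1, 2)))
Add(Pow(Add(-1952, Function('s')(-53)), Rational(1, 2)), Function('X')(156, 65)) = Add(Pow(Add(-1952, Pow(Mul(Pow(Add(2, -53), -1), Add(1, Pow(-53, 2), Mul(7, -53))), Rational(1, 2))), Rational(1, 2)), Add(80, 156)) = Add(Pow(Add(-1952, Pow(Mul(Pow(-51, -1), Add(1, 2809, -371)), Rational(1, 2))), Rational(1, 2)), 236) = Add(Pow(Add(-1952, Pow(Mul(Rational(-1, 51), 2439), Rational(1, 2))), Rational(1, 2)), 236) = Add(Pow(Add(-1952, Pow(Rational(-813, 17), Rational(1, 2))), Rational(1, 2)), 236) = Add(Pow(Add(-1952, Mul(Rational(1, 17), I, Pow(13821, Rational(1, 2)))), Rational(1, 2)), 236) = Add(236, Pow(Add(-1952, Mul(Rational(1, 17), I, Pow(13821, Rational(1, 2)))), Rational(1, 2)))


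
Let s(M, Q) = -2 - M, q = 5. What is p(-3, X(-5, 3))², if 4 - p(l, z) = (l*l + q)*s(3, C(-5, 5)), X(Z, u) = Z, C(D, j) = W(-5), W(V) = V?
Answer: 5476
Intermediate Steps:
C(D, j) = -5
p(l, z) = 29 + 5*l² (p(l, z) = 4 - (l*l + 5)*(-2 - 1*3) = 4 - (l² + 5)*(-2 - 3) = 4 - (5 + l²)*(-5) = 4 - (-25 - 5*l²) = 4 + (25 + 5*l²) = 29 + 5*l²)
p(-3, X(-5, 3))² = (29 + 5*(-3)²)² = (29 + 5*9)² = (29 + 45)² = 74² = 5476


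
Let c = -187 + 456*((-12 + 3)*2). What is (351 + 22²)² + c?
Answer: 688830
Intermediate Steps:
c = -8395 (c = -187 + 456*(-9*2) = -187 + 456*(-18) = -187 - 8208 = -8395)
(351 + 22²)² + c = (351 + 22²)² - 8395 = (351 + 484)² - 8395 = 835² - 8395 = 697225 - 8395 = 688830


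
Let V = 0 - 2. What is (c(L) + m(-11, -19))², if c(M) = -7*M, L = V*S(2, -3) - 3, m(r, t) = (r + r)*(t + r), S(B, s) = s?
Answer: 408321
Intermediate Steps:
V = -2
m(r, t) = 2*r*(r + t) (m(r, t) = (2*r)*(r + t) = 2*r*(r + t))
L = 3 (L = -2*(-3) - 3 = 6 - 3 = 3)
(c(L) + m(-11, -19))² = (-7*3 + 2*(-11)*(-11 - 19))² = (-21 + 2*(-11)*(-30))² = (-21 + 660)² = 639² = 408321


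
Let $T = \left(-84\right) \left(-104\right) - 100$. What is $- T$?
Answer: $-8636$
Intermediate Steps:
$T = 8636$ ($T = 8736 - 100 = 8636$)
$- T = \left(-1\right) 8636 = -8636$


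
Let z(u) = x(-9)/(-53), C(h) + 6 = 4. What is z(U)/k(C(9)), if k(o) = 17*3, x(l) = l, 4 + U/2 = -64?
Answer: 3/901 ≈ 0.0033296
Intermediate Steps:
U = -136 (U = -8 + 2*(-64) = -8 - 128 = -136)
C(h) = -2 (C(h) = -6 + 4 = -2)
z(u) = 9/53 (z(u) = -9/(-53) = -9*(-1/53) = 9/53)
k(o) = 51
z(U)/k(C(9)) = (9/53)/51 = (9/53)*(1/51) = 3/901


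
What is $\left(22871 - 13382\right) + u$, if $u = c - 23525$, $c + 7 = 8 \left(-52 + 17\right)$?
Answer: $-14323$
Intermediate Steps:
$c = -287$ ($c = -7 + 8 \left(-52 + 17\right) = -7 + 8 \left(-35\right) = -7 - 280 = -287$)
$u = -23812$ ($u = -287 - 23525 = -23812$)
$\left(22871 - 13382\right) + u = \left(22871 - 13382\right) - 23812 = 9489 - 23812 = -14323$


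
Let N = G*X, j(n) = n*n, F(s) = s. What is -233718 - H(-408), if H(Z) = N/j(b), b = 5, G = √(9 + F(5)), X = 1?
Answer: -233718 - √14/25 ≈ -2.3372e+5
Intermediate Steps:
G = √14 (G = √(9 + 5) = √14 ≈ 3.7417)
j(n) = n²
N = √14 (N = √14*1 = √14 ≈ 3.7417)
H(Z) = √14/25 (H(Z) = √14/(5²) = √14/25)
-233718 - H(-408) = -233718 - √14/25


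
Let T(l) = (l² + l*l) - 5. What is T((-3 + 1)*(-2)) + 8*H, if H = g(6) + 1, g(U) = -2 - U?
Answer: -29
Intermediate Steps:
T(l) = -5 + 2*l² (T(l) = (l² + l²) - 5 = 2*l² - 5 = -5 + 2*l²)
H = -7 (H = (-2 - 1*6) + 1 = (-2 - 6) + 1 = -8 + 1 = -7)
T((-3 + 1)*(-2)) + 8*H = (-5 + 2*((-3 + 1)*(-2))²) + 8*(-7) = (-5 + 2*(-2*(-2))²) - 56 = (-5 + 2*4²) - 56 = (-5 + 2*16) - 56 = (-5 + 32) - 56 = 27 - 56 = -29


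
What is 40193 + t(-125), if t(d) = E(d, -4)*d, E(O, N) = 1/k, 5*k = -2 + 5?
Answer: 119954/3 ≈ 39985.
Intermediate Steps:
k = ⅗ (k = (-2 + 5)/5 = (⅕)*3 = ⅗ ≈ 0.60000)
E(O, N) = 5/3 (E(O, N) = 1/(⅗) = 5/3)
t(d) = 5*d/3
40193 + t(-125) = 40193 + (5/3)*(-125) = 40193 - 625/3 = 119954/3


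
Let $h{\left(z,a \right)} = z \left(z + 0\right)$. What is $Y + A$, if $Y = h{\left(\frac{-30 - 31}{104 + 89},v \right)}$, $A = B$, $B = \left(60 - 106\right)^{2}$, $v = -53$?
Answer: $\frac{78822605}{37249} \approx 2116.1$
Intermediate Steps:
$B = 2116$ ($B = \left(-46\right)^{2} = 2116$)
$A = 2116$
$h{\left(z,a \right)} = z^{2}$ ($h{\left(z,a \right)} = z z = z^{2}$)
$Y = \frac{3721}{37249}$ ($Y = \left(\frac{-30 - 31}{104 + 89}\right)^{2} = \left(- \frac{61}{193}\right)^{2} = \frac{3721}{37249} \approx 0.099895$)
$Y + A = \frac{3721}{37249} + 2116 = \frac{78822605}{37249}$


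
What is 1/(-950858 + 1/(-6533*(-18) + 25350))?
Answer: -142944/135919445951 ≈ -1.0517e-6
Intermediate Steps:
1/(-950858 + 1/(-6533*(-18) + 25350)) = 1/(-950858 + 1/(117594 + 25350)) = 1/(-950858 + 1/142944) = 1/(-135919445951/142944) = -142944/135919445951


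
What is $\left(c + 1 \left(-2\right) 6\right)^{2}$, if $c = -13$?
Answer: $625$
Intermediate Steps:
$\left(c + 1 \left(-2\right) 6\right)^{2} = \left(-13 + 1 \left(-2\right) 6\right)^{2} = \left(-13 - 12\right)^{2} = \left(-25\right)^{2} = 625$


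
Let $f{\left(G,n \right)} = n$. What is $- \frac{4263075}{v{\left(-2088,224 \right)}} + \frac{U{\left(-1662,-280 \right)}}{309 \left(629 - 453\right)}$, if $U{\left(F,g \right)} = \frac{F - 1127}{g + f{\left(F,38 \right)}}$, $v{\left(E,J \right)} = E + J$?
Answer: $\frac{7013253541537}{3066496224} \approx 2287.1$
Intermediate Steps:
$U{\left(F,g \right)} = \frac{-1127 + F}{38 + g}$ ($U{\left(F,g \right)} = \frac{F - 1127}{g + 38} = \frac{-1127 + F}{38 + g}$)
$- \frac{4263075}{v{\left(-2088,224 \right)}} + \frac{U{\left(-1662,-280 \right)}}{309 \left(629 - 453\right)} = - \frac{4263075}{-2088 + 224} + \frac{\frac{1}{38 - 280} \left(-1127 - 1662\right)}{309 \left(629 - 453\right)} = - \frac{4263075}{-1864} + \frac{\frac{1}{-242} \left(-2789\right)}{309 \cdot 176} = \left(-4263075\right) \left(- \frac{1}{1864}\right) + \frac{\left(- \frac{1}{242}\right) \left(-2789\right)}{54384} = \frac{4263075}{1864} + \frac{2789}{242} \cdot \frac{1}{54384} = \frac{4263075}{1864} + \frac{2789}{13160928} = \frac{7013253541537}{3066496224}$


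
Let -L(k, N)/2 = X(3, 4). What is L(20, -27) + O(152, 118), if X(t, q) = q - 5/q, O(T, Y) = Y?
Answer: 225/2 ≈ 112.50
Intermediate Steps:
X(t, q) = q - 5/q
L(k, N) = -11/2 (L(k, N) = -2*(4 - 5/4) = -2*11/4 = -11/2)
L(20, -27) + O(152, 118) = -11/2 + 118 = 225/2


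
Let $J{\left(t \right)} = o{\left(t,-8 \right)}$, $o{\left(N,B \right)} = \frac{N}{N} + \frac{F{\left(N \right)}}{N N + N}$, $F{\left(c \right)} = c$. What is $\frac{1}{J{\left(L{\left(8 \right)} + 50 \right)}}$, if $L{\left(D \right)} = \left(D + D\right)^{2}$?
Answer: $\frac{307}{308} \approx 0.99675$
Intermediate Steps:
$L{\left(D \right)} = 4 D^{2}$ ($L{\left(D \right)} = \left(2 D\right)^{2} = 4 D^{2}$)
$o{\left(N,B \right)} = 1 + \frac{N}{N + N^{2}}$ ($o{\left(N,B \right)} = \frac{N}{N} + \frac{N}{N N + N} = 1 + \frac{N}{N^{2} + N} = 1 + \frac{N}{N + N^{2}}$)
$J{\left(t \right)} = \frac{2 + t}{1 + t}$
$\frac{1}{J{\left(L{\left(8 \right)} + 50 \right)}} = \frac{1}{\frac{1}{1 + \left(4 \cdot 8^{2} + 50\right)} \left(2 + \left(4 \cdot 8^{2} + 50\right)\right)} = \frac{1}{\frac{1}{1 + \left(4 \cdot 64 + 50\right)} \left(2 + \left(4 \cdot 64 + 50\right)\right)} = \frac{1}{\frac{1}{1 + \left(256 + 50\right)} \left(2 + \left(256 + 50\right)\right)} = \frac{1}{\frac{1}{1 + 306} \left(2 + 306\right)} = \frac{1}{\frac{1}{307} \cdot 308} = \frac{1}{\frac{308}{307}} = \frac{307}{308}$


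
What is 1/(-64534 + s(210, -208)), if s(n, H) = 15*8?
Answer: -1/64414 ≈ -1.5525e-5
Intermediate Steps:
s(n, H) = 120
1/(-64534 + s(210, -208)) = 1/(-64534 + 120) = 1/(-64414) = -1/64414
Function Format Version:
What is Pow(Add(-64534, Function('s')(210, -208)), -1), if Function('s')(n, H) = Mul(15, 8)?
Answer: Rational(-1, 64414) ≈ -1.5525e-5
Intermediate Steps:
Function('s')(n, H) = 120
Pow(Add(-64534, Function('s')(210, -208)), -1) = Pow(Add(-64534, 120), -1) = Pow(-64414, -1) = Rational(-1, 64414)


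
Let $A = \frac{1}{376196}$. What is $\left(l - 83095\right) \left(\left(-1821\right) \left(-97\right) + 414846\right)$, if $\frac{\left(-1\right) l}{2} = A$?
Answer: $- \frac{9244881248400213}{188098} \approx -4.9149 \cdot 10^{10}$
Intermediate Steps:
$A = \frac{1}{376196} \approx 2.6582 \cdot 10^{-6}$
$l = - \frac{1}{188098}$ ($l = \left(-2\right) \frac{1}{376196} = - \frac{1}{188098} \approx -5.3164 \cdot 10^{-6}$)
$\left(l - 83095\right) \left(\left(-1821\right) \left(-97\right) + 414846\right) = \left(- \frac{1}{188098} - 83095\right) \left(\left(-1821\right) \left(-97\right) + 414846\right) = - \frac{15630003311 \left(176637 + 414846\right)}{188098} = \left(- \frac{15630003311}{188098}\right) 591483 = - \frac{9244881248400213}{188098}$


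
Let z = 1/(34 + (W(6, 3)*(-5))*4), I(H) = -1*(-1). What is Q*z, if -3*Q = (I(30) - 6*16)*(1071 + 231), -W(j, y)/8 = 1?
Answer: 20615/97 ≈ 212.53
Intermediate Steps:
W(j, y) = -8 (W(j, y) = -8*1 = -8)
I(H) = 1
Q = 41230 (Q = -(1 - 6*16)*(1071 + 231)/3 = -(1 - 96)*1302/3 = -(-95)*1302/3 = -⅓*(-123690) = 41230)
z = 1/194 (z = 1/(34 - 8*(-5)*4) = 1/(34 + 40*4) = 1/(34 + 160) = 1/194 ≈ 0.0051546)
Q*z = 41230*(1/194) = 20615/97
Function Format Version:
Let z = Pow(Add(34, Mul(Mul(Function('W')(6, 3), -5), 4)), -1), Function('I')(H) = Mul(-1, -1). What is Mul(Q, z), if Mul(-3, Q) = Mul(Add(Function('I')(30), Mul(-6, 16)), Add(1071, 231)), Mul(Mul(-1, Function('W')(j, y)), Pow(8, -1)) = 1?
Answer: Rational(20615, 97) ≈ 212.53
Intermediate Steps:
Function('W')(j, y) = -8 (Function('W')(j, y) = Mul(-8, 1) = -8)
Function('I')(H) = 1
Q = 41230 (Q = Mul(Rational(-1, 3), Mul(Add(1, Mul(-6, 16)), Add(1071, 231))) = Mul(Rational(-1, 3), Mul(Add(1, -96), 1302)) = Mul(Rational(-1, 3), Mul(-95, 1302)) = Mul(Rational(-1, 3), -123690) = 41230)
z = Rational(1, 194) (z = Pow(Add(34, Mul(Mul(-8, -5), 4)), -1) = Pow(Add(34, Mul(40, 4)), -1) = Pow(Add(34, 160), -1) = Pow(194, -1) = Rational(1, 194) ≈ 0.0051546)
Mul(Q, z) = Mul(41230, Rational(1, 194)) = Rational(20615, 97)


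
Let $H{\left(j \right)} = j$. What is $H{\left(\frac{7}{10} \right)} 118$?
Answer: $\frac{413}{5} \approx 82.6$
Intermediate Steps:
$H{\left(\frac{7}{10} \right)} 118 = \frac{7}{10} \cdot 118 = \frac{413}{5}$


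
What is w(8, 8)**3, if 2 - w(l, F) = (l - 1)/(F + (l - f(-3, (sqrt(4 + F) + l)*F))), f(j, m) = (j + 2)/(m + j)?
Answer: 1662654856348199223/435383354523540961 - 471564020116560*sqrt(3)/435383354523540961 ≈ 3.8170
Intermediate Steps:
f(j, m) = (2 + j)/(j + m)
w(l, F) = 2 - (-1 + l)/(F + l + 1/(-3 + F*(l + sqrt(4 + F)))) (w(l, F) = 2 - (l - 1)/(F + (l - (2 - 3)/(-3 + (sqrt(4 + F) + l)*F))) = 2 - (-1 + l)/(F + (l - (-1)/(-3 + (l + sqrt(4 + F))*F))) = 2 - (-1 + l)/(F + (l - (-1)/(-3 + F*(l + sqrt(4 + F))))) = 2 - (-1 + l)/(F + (l + 1/(-3 + F*(l + sqrt(4 + F))))) = 2 - (-1 + l)/(F + l + 1/(-3 + F*(l + sqrt(4 + F)))))
w(8, 8)**3 = ((2 + (-3 + 8*(8 + sqrt(4 + 8)))*(1 + 8 + 2*8))/(1 + (-3 + 8*(8 + sqrt(4 + 8)))*(8 + 8)))**3 = ((2 + (-3 + 8*(8 + sqrt(12)))*(1 + 8 + 16))/(1 + (-3 + 8*(8 + sqrt(12)))*16))**3 = ((2 + (-3 + 8*(8 + 2*sqrt(3)))*25)/(1 + (-3 + 8*(8 + 2*sqrt(3)))*16))**3 = ((2 + (-3 + (64 + 16*sqrt(3)))*25)/(1 + (-3 + (64 + 16*sqrt(3)))*16))**3 = ((2 + (61 + 16*sqrt(3))*25)/(1 + (61 + 16*sqrt(3))*16))**3 = ((2 + (1525 + 400*sqrt(3)))/(1 + (976 + 256*sqrt(3))))**3 = ((1527 + 400*sqrt(3))/(977 + 256*sqrt(3)))**3 = (1527 + 400*sqrt(3))**3/(977 + 256*sqrt(3))**3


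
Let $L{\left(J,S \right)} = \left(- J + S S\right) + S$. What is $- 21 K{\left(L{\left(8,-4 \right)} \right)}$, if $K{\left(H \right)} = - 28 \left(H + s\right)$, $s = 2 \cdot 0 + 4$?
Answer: $4704$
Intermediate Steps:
$s = 4$ ($s = 0 + 4 = 4$)
$L{\left(J,S \right)} = S + S^{2} - J$ ($L{\left(J,S \right)} = \left(- J + S^{2}\right) + S = \left(S^{2} - J\right) + S = S + S^{2} - J$)
$K{\left(H \right)} = -112 - 28 H$ ($K{\left(H \right)} = - 28 \left(H + 4\right) = - 28 \left(4 + H\right) = -112 - 28 H$)
$- 21 K{\left(L{\left(8,-4 \right)} \right)} = - 21 \left(-112 - 28 \left(-4 + \left(-4\right)^{2} - 8\right)\right) = - 21 \left(-112 - 28 \left(-4 + 16 - 8\right)\right) = - 21 \left(-112 - 112\right) = \left(-21\right) \left(-224\right) = 4704$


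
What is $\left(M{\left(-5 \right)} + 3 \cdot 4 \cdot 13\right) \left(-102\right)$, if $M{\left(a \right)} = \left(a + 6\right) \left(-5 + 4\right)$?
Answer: $-15810$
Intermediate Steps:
$M{\left(a \right)} = -6 - a$ ($M{\left(a \right)} = \left(6 + a\right) \left(-1\right) = -6 - a$)
$\left(M{\left(-5 \right)} + 3 \cdot 4 \cdot 13\right) \left(-102\right) = \left(\left(-6 - -5\right) + 3 \cdot 4 \cdot 13\right) \left(-102\right) = \left(\left(-6 + 5\right) + 12 \cdot 13\right) \left(-102\right) = \left(-1 + 156\right) \left(-102\right) = 155 \left(-102\right) = -15810$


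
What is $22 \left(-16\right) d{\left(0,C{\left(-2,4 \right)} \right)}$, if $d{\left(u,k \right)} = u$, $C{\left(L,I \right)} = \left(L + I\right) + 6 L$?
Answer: $0$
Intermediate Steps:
$C{\left(L,I \right)} = I + 7 L$ ($C{\left(L,I \right)} = \left(I + L\right) + 6 L = I + 7 L$)
$22 \left(-16\right) d{\left(0,C{\left(-2,4 \right)} \right)} = 22 \left(-16\right) 0 = \left(-352\right) 0 = 0$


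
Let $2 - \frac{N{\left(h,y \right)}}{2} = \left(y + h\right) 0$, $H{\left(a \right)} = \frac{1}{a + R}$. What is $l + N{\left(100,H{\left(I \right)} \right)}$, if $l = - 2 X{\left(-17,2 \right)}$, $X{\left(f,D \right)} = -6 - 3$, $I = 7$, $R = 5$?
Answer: $22$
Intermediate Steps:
$X{\left(f,D \right)} = -9$
$H{\left(a \right)} = \frac{1}{5 + a}$ ($H{\left(a \right)} = \frac{1}{a + 5} = \frac{1}{5 + a}$)
$N{\left(h,y \right)} = 4$ ($N{\left(h,y \right)} = 4 - 2 \left(y + h\right) 0 = 4 - 2 \left(h + y\right) 0 = 4 - 0 = 4 + 0 = 4$)
$l = 18$ ($l = \left(-2\right) \left(-9\right) = 18$)
$l + N{\left(100,H{\left(I \right)} \right)} = 18 + 4 = 22$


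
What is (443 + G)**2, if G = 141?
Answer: 341056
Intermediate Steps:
(443 + G)**2 = (443 + 141)**2 = 584**2 = 341056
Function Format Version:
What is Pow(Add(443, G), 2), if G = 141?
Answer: 341056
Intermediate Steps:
Pow(Add(443, G), 2) = Pow(Add(443, 141), 2) = Pow(584, 2) = 341056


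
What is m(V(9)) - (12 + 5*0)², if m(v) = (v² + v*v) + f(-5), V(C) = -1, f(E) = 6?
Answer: -136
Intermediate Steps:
m(v) = 6 + 2*v² (m(v) = (v² + v*v) + 6 = (v² + v²) + 6 = 2*v² + 6 = 6 + 2*v²)
m(V(9)) - (12 + 5*0)² = (6 + 2*(-1)²) - (12 + 5*0)² = (6 + 2*1) - (12 + 0)² = (6 + 2) - 1*12² = 8 - 1*144 = 8 - 144 = -136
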